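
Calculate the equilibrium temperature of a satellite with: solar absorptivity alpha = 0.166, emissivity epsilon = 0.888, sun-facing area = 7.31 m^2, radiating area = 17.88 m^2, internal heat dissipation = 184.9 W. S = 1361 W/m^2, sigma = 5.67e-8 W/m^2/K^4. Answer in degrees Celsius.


Numerator = alpha*S*A_sun + Q_int = 0.166*1361*7.31 + 184.9 = 1836.4191 W
Denominator = eps*sigma*A_rad = 0.888*5.67e-8*17.88 = 9.0025085e-07 W/K^4
T^4 = 2.0398971e+09 K^4
T = 212.5211 K = -60.6289 C

-60.6289 degrees Celsius


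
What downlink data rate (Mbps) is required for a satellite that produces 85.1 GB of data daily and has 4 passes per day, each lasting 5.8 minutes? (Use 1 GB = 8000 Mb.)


total contact time = 4 * 5.8 * 60 = 1392.0000 s
data = 85.1 GB = 680800.0000 Mb
rate = 680800.0000 / 1392.0000 = 489.0805 Mbps

489.0805 Mbps


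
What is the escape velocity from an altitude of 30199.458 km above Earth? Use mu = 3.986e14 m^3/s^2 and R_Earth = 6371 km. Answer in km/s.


r = 6371.0 + 30199.458 = 36570.4580 km = 3.6570458e+07 m
v_esc = sqrt(2*mu/r) = sqrt(2*3.986e14 / 3.6570458e+07)
v_esc = 4668.9416 m/s = 4.6689 km/s

4.6689 km/s


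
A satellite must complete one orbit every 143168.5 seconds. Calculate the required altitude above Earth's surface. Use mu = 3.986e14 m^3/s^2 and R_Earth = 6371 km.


T = 143168.5 s
r = (mu*T^2/(4*pi^2))^(1/3) = (3.986e14 * 143168.5^2 / (4*pi^2))^(1/3)
r = 5.9150375e+07 m = 59150.3750 km
alt = r - R_E = 59150.3750 - 6371 = 52779.3750 km

52779.3750 km


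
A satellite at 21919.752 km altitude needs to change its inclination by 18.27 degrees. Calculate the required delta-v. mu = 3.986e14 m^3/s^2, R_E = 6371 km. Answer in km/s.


r = 28290.7520 km = 2.8290752e+07 m
V = sqrt(mu/r) = 3753.5863 m/s
di = 18.27 deg = 0.3188717 rad
dV = 2*V*sin(di/2) = 2*3753.5863*sin(0.1594358)
dV = 1191.8478 m/s = 1.1918 km/s

1.1918 km/s


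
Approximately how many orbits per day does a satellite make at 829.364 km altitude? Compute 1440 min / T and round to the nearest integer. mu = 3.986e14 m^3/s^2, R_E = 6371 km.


r = 7.200364e+06 m
T = 2*pi*sqrt(r^3/mu) = 6080.5505 s = 101.3425 min
revs/day = 1440 / 101.3425 = 14.2092
Rounded: 14 revolutions per day

14 revolutions per day


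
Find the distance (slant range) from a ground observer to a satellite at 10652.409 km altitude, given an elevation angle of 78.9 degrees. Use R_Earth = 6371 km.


h = 10652.409 km, el = 78.9 deg
d = -R_E*sin(el) + sqrt((R_E*sin(el))^2 + 2*R_E*h + h^2)
d = -6371.0000*sin(1.3771) + sqrt((6371.0000*0.9812927)^2 + 2*6371.0000*10652.409 + 10652.409^2)
d = 10727.3485 km

10727.3485 km


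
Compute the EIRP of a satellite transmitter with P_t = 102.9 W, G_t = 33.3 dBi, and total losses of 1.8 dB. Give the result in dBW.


Pt = 102.9 W = 20.1242 dBW
EIRP = Pt_dBW + Gt - losses = 20.1242 + 33.3 - 1.8 = 51.6242 dBW

51.6242 dBW


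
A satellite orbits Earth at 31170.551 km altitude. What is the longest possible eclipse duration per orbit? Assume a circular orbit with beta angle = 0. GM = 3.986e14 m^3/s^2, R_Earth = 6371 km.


r = 37541.5510 km
T = 1206.5027 min
Eclipse fraction = arcsin(R_E/r)/pi = arcsin(6371.0000/37541.5510)/pi
= arcsin(0.1697053)/pi = 0.05428158
Eclipse duration = 0.05428158 * 1206.5027 = 65.4909 min

65.4909 minutes


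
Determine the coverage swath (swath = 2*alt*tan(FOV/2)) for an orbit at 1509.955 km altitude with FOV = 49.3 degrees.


FOV = 49.3 deg = 0.8604473 rad
swath = 2 * alt * tan(FOV/2) = 2 * 1509.955 * tan(0.4302237)
swath = 2 * 1509.955 * 0.4588918
swath = 1385.8118 km

1385.8118 km


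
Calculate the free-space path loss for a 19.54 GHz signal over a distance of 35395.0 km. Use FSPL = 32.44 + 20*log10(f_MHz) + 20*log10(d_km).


f = 19.54 GHz = 19540.0000 MHz
d = 35395.0 km
FSPL = 32.44 + 20*log10(19540.0000) + 20*log10(35395.0)
FSPL = 32.44 + 85.8185 + 90.9788
FSPL = 209.2373 dB

209.2373 dB


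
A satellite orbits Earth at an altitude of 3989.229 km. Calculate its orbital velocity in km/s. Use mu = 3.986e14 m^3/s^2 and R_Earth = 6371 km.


r = R_E + alt = 6371.0 + 3989.229 = 10360.2290 km = 1.0360229e+07 m
v = sqrt(mu/r) = sqrt(3.986e14 / 1.0360229e+07) = 6202.7456 m/s = 6.2027 km/s

6.2027 km/s


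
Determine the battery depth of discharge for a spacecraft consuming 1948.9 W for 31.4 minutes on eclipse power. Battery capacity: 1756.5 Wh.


E_used = P * t / 60 = 1948.9 * 31.4 / 60 = 1019.9243 Wh
DOD = E_used / E_total * 100 = 1019.9243 / 1756.5 * 100
DOD = 58.0657 %

58.0657 %


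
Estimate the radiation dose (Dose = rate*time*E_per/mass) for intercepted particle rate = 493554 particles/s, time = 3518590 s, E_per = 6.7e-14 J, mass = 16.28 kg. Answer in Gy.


Total energy deposited = rate * time * E_per
  = 493554 * 3518590 * 6.7e-14 = 0.1163531 J
Dose = E_total / mass = 0.1163531 / 16.28
Dose = 0.007146999 Gy

0.0071 Gy


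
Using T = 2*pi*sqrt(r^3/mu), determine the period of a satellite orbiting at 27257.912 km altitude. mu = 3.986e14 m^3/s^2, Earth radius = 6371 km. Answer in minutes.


r = 33628.9120 km = 3.3628912e+07 m
T = 2*pi*sqrt(r^3/mu) = 2*pi*sqrt(3.8031062e+22 / 3.986e14)
T = 61373.4372 s = 1022.8906 min

1022.8906 minutes


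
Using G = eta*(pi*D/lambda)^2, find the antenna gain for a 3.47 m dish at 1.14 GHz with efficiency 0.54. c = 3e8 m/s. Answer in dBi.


lambda = c/f = 3e8 / 1.14e+09 = 0.2631579 m
G = eta*(pi*D/lambda)^2 = 0.54*(pi*3.47/0.2631579)^2
G = 926.6584 (linear)
G = 10*log10(926.6584) = 29.6692 dBi

29.6692 dBi


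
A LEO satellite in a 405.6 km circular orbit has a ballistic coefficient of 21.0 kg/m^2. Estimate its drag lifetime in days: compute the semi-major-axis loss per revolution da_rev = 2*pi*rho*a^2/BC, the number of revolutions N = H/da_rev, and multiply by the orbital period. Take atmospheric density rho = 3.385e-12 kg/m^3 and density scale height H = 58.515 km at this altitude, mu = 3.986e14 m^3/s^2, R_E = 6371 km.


a = R_E + alt = 6776.6000 km = 6.7766e+06 m
da_rev = 2*pi*rho*a^2/BC = 2*pi*3.385e-12*(6.7766e+06)^2/21.0 = 46.509637 m per revolution
N = H/da_rev = 58515.0000 m / 46.509637 m = 1258.1264 revolutions
P = 2*pi*sqrt(a^3/mu) = 5551.7385 s
lifetime = N*P = 1258.1264 * 5551.7385 = 6.9847885e+06 s = 80.8425 days

80.8425 days


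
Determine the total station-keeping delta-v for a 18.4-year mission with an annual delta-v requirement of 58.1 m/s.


dV = rate * years = 58.1 * 18.4
dV = 1069.0400 m/s

1069.0400 m/s


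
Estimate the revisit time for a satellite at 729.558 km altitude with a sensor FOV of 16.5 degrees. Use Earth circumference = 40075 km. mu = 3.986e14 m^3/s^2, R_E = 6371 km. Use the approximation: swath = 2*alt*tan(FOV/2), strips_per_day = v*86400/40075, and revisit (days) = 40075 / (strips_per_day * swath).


swath = 2*729.558*tan(0.1439897) = 211.5618 km
v = sqrt(mu/r) = 7492.4251 m/s = 7.4924 km/s
strips/day = v*86400/40075 = 7.4924*86400/40075 = 16.1534
coverage/day = strips * swath = 16.1534 * 211.5618 = 3417.4311 km
revisit = 40075 / 3417.4311 = 11.7266 days

11.7266 days


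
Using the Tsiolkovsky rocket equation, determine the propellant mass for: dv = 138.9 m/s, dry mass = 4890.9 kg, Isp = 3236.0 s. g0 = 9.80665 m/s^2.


ve = Isp * g0 = 3236.0 * 9.80665 = 31734.319400 m/s
mass ratio = exp(dv/ve) = exp(138.9/31734.319400) = 1.00438656
m_prop = m_dry * (mr - 1) = 4890.9 * (1.00438656 - 1)
m_prop = 21.4542 kg

21.4542 kg


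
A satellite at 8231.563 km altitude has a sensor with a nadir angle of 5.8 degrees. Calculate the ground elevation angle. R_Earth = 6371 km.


r = R_E + alt = 14602.5630 km
Law of sines in the satellite / Earth-center / ground-point triangle:
  sin(nadir)/R_E = sin(90 + el)/r  =>  cos(el) = (r/R_E)*sin(nadir)
cos(el) = (14602.5630 / 6371.0000) * sin(5.8 deg) = 0.2316247
el = arccos(0.2316247) = 76.6073 deg
(Earth-central angle = 90 - nadir - el = 7.5927 deg)

76.6073 degrees


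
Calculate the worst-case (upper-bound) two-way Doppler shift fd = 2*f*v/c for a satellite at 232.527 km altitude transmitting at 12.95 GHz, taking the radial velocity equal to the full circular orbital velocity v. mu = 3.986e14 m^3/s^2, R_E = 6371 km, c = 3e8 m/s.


r = 6.603527e+06 m
v = sqrt(mu/r) = 7769.2781 m/s (worst-case radial velocity)
f = 12.95 GHz = 1.295e+10 Hz
fd = 2*f*v/c = 2*1.295e+10*7769.2781/3.0e+08
fd = 670747.6775 Hz

670747.6775 Hz


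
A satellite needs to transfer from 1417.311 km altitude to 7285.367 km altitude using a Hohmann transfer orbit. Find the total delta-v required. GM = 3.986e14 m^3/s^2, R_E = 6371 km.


r1 = 7788.3110 km = 7.788311e+06 m
r2 = 13656.3670 km = 1.3656367e+07 m
dv1 = sqrt(mu/r1)*(sqrt(2*r2/(r1+r2)) - 1) = 919.6801 m/s
dv2 = sqrt(mu/r2)*(1 - sqrt(2*r1/(r1+r2))) = 798.1263 m/s
total dv = |dv1| + |dv2| = 919.6801 + 798.1263 = 1717.8064 m/s = 1.7178 km/s

1.7178 km/s


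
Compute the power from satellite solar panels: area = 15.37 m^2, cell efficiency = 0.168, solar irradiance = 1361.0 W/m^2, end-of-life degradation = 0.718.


P = area * eta * S * degradation
P = 15.37 * 0.168 * 1361.0 * 0.718
P = 2523.2816 W

2523.2816 W


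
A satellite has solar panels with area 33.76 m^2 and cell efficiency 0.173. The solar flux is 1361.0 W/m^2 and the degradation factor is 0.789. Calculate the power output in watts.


P = area * eta * S * degradation
P = 33.76 * 0.173 * 1361.0 * 0.789
P = 6271.6768 W

6271.6768 W


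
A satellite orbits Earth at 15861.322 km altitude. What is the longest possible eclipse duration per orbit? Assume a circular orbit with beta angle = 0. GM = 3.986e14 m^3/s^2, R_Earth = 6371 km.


r = 22232.3220 km
T = 549.8411 min
Eclipse fraction = arcsin(R_E/r)/pi = arcsin(6371.0000/22232.3220)/pi
= arcsin(0.2865648)/pi = 0.09251336
Eclipse duration = 0.09251336 * 549.8411 = 50.8676 min

50.8676 minutes


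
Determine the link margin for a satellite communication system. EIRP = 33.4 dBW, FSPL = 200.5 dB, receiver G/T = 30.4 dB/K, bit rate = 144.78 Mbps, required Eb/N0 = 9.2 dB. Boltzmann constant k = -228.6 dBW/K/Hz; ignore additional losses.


C/N0 = EIRP - FSPL + G/T - k = 33.4 - 200.5 + 30.4 - (-228.6)
C/N0 = 91.9000 dB-Hz
R_b = 144.78 Mbps = 1.4478e+08 bps -> 10*log10(R_b) = 81.6071 dB-Hz
Eb/N0 = C/N0 - 10*log10(R_b) = 91.9000 - 81.6071 = 10.2929 dB
Margin = Eb/N0 - Eb/N0_req = 10.2929 - 9.2 = 1.0929 dB (link closes)

1.0929 dB


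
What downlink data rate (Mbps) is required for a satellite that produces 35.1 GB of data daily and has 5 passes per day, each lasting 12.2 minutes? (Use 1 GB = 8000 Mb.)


total contact time = 5 * 12.2 * 60 = 3660.0000 s
data = 35.1 GB = 280800.0000 Mb
rate = 280800.0000 / 3660.0000 = 76.7213 Mbps

76.7213 Mbps


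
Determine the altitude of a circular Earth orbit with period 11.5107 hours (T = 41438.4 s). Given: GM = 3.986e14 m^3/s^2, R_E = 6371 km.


T = 41438.4 s
r = (mu*T^2/(4*pi^2))^(1/3) = (3.986e14 * 41438.4^2 / (4*pi^2))^(1/3)
r = 2.5881802e+07 m = 25881.8017 km
alt = r - R_E = 25881.8017 - 6371 = 19510.8017 km

19510.8017 km


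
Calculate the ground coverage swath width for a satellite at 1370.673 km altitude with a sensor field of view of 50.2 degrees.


FOV = 50.2 deg = 0.8761553 rad
swath = 2 * alt * tan(FOV/2) = 2 * 1370.673 * tan(0.4380776)
swath = 2 * 1370.673 * 0.4684342
swath = 1284.1403 km

1284.1403 km


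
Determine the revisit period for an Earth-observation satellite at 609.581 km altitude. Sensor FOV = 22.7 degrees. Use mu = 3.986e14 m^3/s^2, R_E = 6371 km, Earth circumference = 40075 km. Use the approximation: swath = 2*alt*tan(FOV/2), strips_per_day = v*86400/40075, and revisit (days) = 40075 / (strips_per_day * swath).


swath = 2*609.581*tan(0.1980949) = 244.7192 km
v = sqrt(mu/r) = 7556.5378 m/s = 7.5565 km/s
strips/day = v*86400/40075 = 7.5565*86400/40075 = 16.2916
coverage/day = strips * swath = 16.2916 * 244.7192 = 3986.8612 km
revisit = 40075 / 3986.8612 = 10.0518 days

10.0518 days


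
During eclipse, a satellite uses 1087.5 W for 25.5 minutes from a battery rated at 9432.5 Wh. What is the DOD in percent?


E_used = P * t / 60 = 1087.5 * 25.5 / 60 = 462.1875 Wh
DOD = E_used / E_total * 100 = 462.1875 / 9432.5 * 100
DOD = 4.8999 %

4.8999 %


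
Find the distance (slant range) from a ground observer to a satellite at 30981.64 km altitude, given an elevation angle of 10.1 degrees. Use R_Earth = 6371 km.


h = 30981.64 km, el = 10.1 deg
d = -R_E*sin(el) + sqrt((R_E*sin(el))^2 + 2*R_E*h + h^2)
d = -6371.0000*sin(0.1762783) + sqrt((6371.0000*0.1753667)^2 + 2*6371.0000*30981.64 + 30981.64^2)
d = 35704.9920 km

35704.9920 km


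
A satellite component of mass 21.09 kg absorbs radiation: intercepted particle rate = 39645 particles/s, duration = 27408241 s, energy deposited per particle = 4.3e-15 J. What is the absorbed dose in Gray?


Total energy deposited = rate * time * E_per
  = 39645 * 27408241 * 4.3e-15 = 0.004672379 J
Dose = E_total / mass = 0.004672379 / 21.09
Dose = 2.2154475e-04 Gy

2.2154e-04 Gy


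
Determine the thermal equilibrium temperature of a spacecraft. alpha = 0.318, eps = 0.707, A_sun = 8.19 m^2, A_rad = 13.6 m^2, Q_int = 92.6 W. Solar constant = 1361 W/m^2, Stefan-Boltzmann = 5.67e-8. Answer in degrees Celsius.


Numerator = alpha*S*A_sun + Q_int = 0.318*1361*8.19 + 92.6 = 3637.2156 W
Denominator = eps*sigma*A_rad = 0.707*5.67e-8*13.6 = 5.4518184e-07 W/K^4
T^4 = 6.6715642e+09 K^4
T = 285.7965 K = 12.6465 C

12.6465 degrees Celsius


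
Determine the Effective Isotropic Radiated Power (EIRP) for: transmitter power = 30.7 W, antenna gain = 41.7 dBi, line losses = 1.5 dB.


Pt = 30.7 W = 14.8714 dBW
EIRP = Pt_dBW + Gt - losses = 14.8714 + 41.7 - 1.5 = 55.0714 dBW

55.0714 dBW


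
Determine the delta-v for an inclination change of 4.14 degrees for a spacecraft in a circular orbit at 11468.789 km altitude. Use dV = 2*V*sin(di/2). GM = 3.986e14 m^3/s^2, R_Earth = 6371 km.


r = 17839.7890 km = 1.7839789e+07 m
V = sqrt(mu/r) = 4726.8714 m/s
di = 4.14 deg = 0.07225663 rad
dV = 2*V*sin(di/2) = 2*4726.8714*sin(0.03612832)
dV = 341.4735 m/s = 0.3414735 km/s

0.3415 km/s


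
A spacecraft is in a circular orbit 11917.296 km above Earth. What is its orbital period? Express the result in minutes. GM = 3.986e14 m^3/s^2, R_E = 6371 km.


r = 18288.2960 km = 1.8288296e+07 m
T = 2*pi*sqrt(r^3/mu) = 2*pi*sqrt(6.1167359e+21 / 3.986e14)
T = 24613.3702 s = 410.2228 min

410.2228 minutes


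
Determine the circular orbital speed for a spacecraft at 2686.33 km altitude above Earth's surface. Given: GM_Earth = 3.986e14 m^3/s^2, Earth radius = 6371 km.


r = R_E + alt = 6371.0 + 2686.33 = 9057.3300 km = 9.05733e+06 m
v = sqrt(mu/r) = sqrt(3.986e14 / 9.05733e+06) = 6633.8944 m/s = 6.6339 km/s

6.6339 km/s


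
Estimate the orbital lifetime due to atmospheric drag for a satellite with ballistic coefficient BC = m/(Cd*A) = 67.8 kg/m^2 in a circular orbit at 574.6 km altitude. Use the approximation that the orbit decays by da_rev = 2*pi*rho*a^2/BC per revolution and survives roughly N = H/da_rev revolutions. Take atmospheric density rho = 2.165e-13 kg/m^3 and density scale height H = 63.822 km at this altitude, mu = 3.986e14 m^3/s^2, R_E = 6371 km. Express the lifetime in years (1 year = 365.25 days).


a = R_E + alt = 6945.6000 km = 6.9456e+06 m
da_rev = 2*pi*rho*a^2/BC = 2*pi*2.165e-13*(6.9456e+06)^2/67.8 = 0.967893587 m per revolution
N = H/da_rev = 63822.0000 m / 0.967893587 m = 65939.0669 revolutions
P = 2*pi*sqrt(a^3/mu) = 5760.7082 s
lifetime = N*P = 65939.0669 * 5760.7082 = 3.7985572e+08 s = 4396.4782 days
years = 4396.4782 / 365.25 = 12.0369 years

12.0369 years


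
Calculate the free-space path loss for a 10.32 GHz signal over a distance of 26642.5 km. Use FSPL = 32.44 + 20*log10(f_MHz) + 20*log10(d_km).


f = 10.32 GHz = 10320.0000 MHz
d = 26642.5 km
FSPL = 32.44 + 20*log10(10320.0000) + 20*log10(26642.5)
FSPL = 32.44 + 80.2736 + 88.5115
FSPL = 201.2251 dB

201.2251 dB


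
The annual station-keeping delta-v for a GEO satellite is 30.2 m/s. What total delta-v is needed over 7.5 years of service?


dV = rate * years = 30.2 * 7.5
dV = 226.5000 m/s

226.5000 m/s


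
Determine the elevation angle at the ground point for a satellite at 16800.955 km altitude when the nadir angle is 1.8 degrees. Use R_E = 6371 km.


r = R_E + alt = 23171.9550 km
Law of sines in the satellite / Earth-center / ground-point triangle:
  sin(nadir)/R_E = sin(90 + el)/r  =>  cos(el) = (r/R_E)*sin(nadir)
cos(el) = (23171.9550 / 6371.0000) * sin(1.8 deg) = 0.114244
el = arccos(0.114244) = 83.4400 deg
(Earth-central angle = 90 - nadir - el = 4.7600 deg)

83.4400 degrees


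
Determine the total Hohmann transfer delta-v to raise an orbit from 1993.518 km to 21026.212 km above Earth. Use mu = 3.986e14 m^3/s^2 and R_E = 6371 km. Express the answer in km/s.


r1 = 8364.5180 km = 8.364518e+06 m
r2 = 27397.2120 km = 2.7397212e+07 m
dv1 = sqrt(mu/r1)*(sqrt(2*r2/(r1+r2)) - 1) = 1641.7385 m/s
dv2 = sqrt(mu/r2)*(1 - sqrt(2*r1/(r1+r2))) = 1205.5001 m/s
total dv = |dv1| + |dv2| = 1641.7385 + 1205.5001 = 2847.2387 m/s = 2.8472 km/s

2.8472 km/s


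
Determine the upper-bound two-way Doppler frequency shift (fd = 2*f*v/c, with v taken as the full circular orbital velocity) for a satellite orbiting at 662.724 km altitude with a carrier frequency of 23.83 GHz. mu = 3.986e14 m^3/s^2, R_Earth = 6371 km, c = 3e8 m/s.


r = 7.033724e+06 m
v = sqrt(mu/r) = 7527.9372 m/s (worst-case radial velocity)
f = 23.83 GHz = 2.383e+10 Hz
fd = 2*f*v/c = 2*2.383e+10*7527.9372/3.0e+08
fd = 1.1959383e+06 Hz

1.1959e+06 Hz


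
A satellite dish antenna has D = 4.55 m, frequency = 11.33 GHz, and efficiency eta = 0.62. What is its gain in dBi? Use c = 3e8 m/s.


lambda = c/f = 3e8 / 1.133e+10 = 0.02647838 m
G = eta*(pi*D/lambda)^2 = 0.62*(pi*4.55/0.02647838)^2
G = 180688.9268 (linear)
G = 10*log10(180688.9268) = 52.5693 dBi

52.5693 dBi


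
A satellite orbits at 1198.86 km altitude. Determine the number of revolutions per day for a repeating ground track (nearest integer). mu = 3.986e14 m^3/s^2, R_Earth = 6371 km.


r = 7.56986e+06 m
T = 2*pi*sqrt(r^3/mu) = 6554.5517 s = 109.2425 min
revs/day = 1440 / 109.2425 = 13.1817
Rounded: 13 revolutions per day

13 revolutions per day


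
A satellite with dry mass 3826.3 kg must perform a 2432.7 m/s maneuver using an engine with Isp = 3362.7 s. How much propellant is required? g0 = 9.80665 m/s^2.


ve = Isp * g0 = 3362.7 * 9.80665 = 32976.821955 m/s
mass ratio = exp(dv/ve) = exp(2432.7/32976.821955) = 1.07655916
m_prop = m_dry * (mr - 1) = 3826.3 * (1.07655916 - 1)
m_prop = 292.9383 kg

292.9383 kg


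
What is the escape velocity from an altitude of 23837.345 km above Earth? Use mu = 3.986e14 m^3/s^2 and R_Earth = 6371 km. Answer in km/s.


r = 6371.0 + 23837.345 = 30208.3450 km = 3.0208345e+07 m
v_esc = sqrt(2*mu/r) = sqrt(2*3.986e14 / 3.0208345e+07)
v_esc = 5137.1255 m/s = 5.1371 km/s

5.1371 km/s


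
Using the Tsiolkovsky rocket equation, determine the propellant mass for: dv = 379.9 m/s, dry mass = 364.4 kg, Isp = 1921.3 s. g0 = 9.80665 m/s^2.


ve = Isp * g0 = 1921.3 * 9.80665 = 18841.516645 m/s
mass ratio = exp(dv/ve) = exp(379.9/18841.516645) = 1.02036757
m_prop = m_dry * (mr - 1) = 364.4 * (1.02036757 - 1)
m_prop = 7.4219 kg

7.4219 kg


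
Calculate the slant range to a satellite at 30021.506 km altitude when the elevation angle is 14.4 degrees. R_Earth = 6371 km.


h = 30021.506 km, el = 14.4 deg
d = -R_E*sin(el) + sqrt((R_E*sin(el))^2 + 2*R_E*h + h^2)
d = -6371.0000*sin(0.2513274) + sqrt((6371.0000*0.2486899)^2 + 2*6371.0000*30021.506 + 30021.506^2)
d = 34281.1120 km

34281.1120 km


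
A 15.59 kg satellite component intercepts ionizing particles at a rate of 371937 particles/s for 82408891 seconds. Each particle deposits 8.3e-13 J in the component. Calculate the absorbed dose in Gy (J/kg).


Total energy deposited = rate * time * E_per
  = 371937 * 82408891 * 8.3e-13 = 25.4403 J
Dose = E_total / mass = 25.4403 / 15.59
Dose = 1.6318 Gy

1.6318 Gy


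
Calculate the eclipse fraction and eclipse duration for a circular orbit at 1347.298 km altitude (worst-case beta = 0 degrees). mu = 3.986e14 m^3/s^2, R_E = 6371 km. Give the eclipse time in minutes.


r = 7718.2980 km
T = 112.4714 min
Eclipse fraction = arcsin(R_E/r)/pi = arcsin(6371.0000/7718.2980)/pi
= arcsin(0.825441)/pi = 0.3090735
Eclipse duration = 0.3090735 * 112.4714 = 34.7619 min

34.7619 minutes


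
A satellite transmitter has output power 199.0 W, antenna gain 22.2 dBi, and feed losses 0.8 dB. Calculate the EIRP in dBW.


Pt = 199.0 W = 22.9885 dBW
EIRP = Pt_dBW + Gt - losses = 22.9885 + 22.2 - 0.8 = 44.3885 dBW

44.3885 dBW


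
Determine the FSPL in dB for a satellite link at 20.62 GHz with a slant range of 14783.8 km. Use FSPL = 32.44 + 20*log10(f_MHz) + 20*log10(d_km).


f = 20.62 GHz = 20620.0000 MHz
d = 14783.8 km
FSPL = 32.44 + 20*log10(20620.0000) + 20*log10(14783.8)
FSPL = 32.44 + 86.2858 + 83.3957
FSPL = 202.1215 dB

202.1215 dB


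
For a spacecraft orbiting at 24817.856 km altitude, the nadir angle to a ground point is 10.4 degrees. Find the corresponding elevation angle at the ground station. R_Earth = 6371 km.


r = R_E + alt = 31188.8560 km
Law of sines in the satellite / Earth-center / ground-point triangle:
  sin(nadir)/R_E = sin(90 + el)/r  =>  cos(el) = (r/R_E)*sin(nadir)
cos(el) = (31188.8560 / 6371.0000) * sin(10.4 deg) = 0.8837209
el = arccos(0.8837209) = 27.9055 deg
(Earth-central angle = 90 - nadir - el = 51.6945 deg)

27.9055 degrees


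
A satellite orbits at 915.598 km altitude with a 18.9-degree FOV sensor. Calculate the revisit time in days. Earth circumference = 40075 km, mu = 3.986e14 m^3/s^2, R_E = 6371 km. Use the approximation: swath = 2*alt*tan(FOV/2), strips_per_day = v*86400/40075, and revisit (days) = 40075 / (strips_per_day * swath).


swath = 2*915.598*tan(0.1649336) = 304.7946 km
v = sqrt(mu/r) = 7396.1591 m/s = 7.3962 km/s
strips/day = v*86400/40075 = 7.3962*86400/40075 = 15.9458
coverage/day = strips * swath = 15.9458 * 304.7946 = 4860.1951 km
revisit = 40075 / 4860.1951 = 8.2456 days

8.2456 days


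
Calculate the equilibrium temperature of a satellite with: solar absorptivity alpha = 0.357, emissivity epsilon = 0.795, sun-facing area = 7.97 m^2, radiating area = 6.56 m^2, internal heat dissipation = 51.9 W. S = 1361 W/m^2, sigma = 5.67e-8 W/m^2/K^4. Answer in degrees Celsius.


Numerator = alpha*S*A_sun + Q_int = 0.357*1361*7.97 + 51.9 = 3924.3397 W
Denominator = eps*sigma*A_rad = 0.795*5.67e-8*6.56 = 2.9570184e-07 W/K^4
T^4 = 1.3271272e+10 K^4
T = 339.4127 K = 66.2627 C

66.2627 degrees Celsius


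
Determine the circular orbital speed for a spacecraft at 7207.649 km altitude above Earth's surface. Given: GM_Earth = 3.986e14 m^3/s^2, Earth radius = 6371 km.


r = R_E + alt = 6371.0 + 7207.649 = 13578.6490 km = 1.3578649e+07 m
v = sqrt(mu/r) = sqrt(3.986e14 / 1.3578649e+07) = 5418.0170 m/s = 5.4180 km/s

5.4180 km/s


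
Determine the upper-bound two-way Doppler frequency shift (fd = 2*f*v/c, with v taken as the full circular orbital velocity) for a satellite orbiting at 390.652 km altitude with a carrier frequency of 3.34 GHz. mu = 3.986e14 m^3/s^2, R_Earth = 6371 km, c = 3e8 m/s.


r = 6.761652e+06 m
v = sqrt(mu/r) = 7677.8963 m/s (worst-case radial velocity)
f = 3.34 GHz = 3.34e+09 Hz
fd = 2*f*v/c = 2*3.34e+09*7677.8963/3.0e+08
fd = 170961.1566 Hz

170961.1566 Hz


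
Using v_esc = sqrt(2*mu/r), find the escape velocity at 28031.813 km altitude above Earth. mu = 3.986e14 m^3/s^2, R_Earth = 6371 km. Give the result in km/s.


r = 6371.0 + 28031.813 = 34402.8130 km = 3.4402813e+07 m
v_esc = sqrt(2*mu/r) = sqrt(2*3.986e14 / 3.4402813e+07)
v_esc = 4813.7848 m/s = 4.8138 km/s

4.8138 km/s


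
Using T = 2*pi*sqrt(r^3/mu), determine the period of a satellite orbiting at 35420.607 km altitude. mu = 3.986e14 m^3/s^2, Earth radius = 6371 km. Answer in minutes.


r = 41791.6070 km = 4.1791607e+07 m
T = 2*pi*sqrt(r^3/mu) = 2*pi*sqrt(7.2990647e+22 / 3.986e14)
T = 85024.6451 s = 1417.0774 min

1417.0774 minutes


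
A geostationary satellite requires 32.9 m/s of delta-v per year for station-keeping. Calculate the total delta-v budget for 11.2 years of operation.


dV = rate * years = 32.9 * 11.2
dV = 368.4800 m/s

368.4800 m/s


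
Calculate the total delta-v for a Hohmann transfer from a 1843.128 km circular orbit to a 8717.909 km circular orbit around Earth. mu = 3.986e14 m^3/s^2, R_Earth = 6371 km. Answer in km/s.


r1 = 8214.1280 km = 8.214128e+06 m
r2 = 15088.9090 km = 1.5088909e+07 m
dv1 = sqrt(mu/r1)*(sqrt(2*r2/(r1+r2)) - 1) = 961.2337 m/s
dv2 = sqrt(mu/r2)*(1 - sqrt(2*r1/(r1+r2))) = 824.2423 m/s
total dv = |dv1| + |dv2| = 961.2337 + 824.2423 = 1785.4760 m/s = 1.7855 km/s

1.7855 km/s


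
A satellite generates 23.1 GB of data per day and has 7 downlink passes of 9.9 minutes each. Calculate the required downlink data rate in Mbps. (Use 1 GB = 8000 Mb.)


total contact time = 7 * 9.9 * 60 = 4158.0000 s
data = 23.1 GB = 184800.0000 Mb
rate = 184800.0000 / 4158.0000 = 44.4444 Mbps

44.4444 Mbps


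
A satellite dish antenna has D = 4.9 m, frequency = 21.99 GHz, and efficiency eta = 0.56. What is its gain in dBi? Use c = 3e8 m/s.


lambda = c/f = 3e8 / 2.199e+10 = 0.01364256 m
G = eta*(pi*D/lambda)^2 = 0.56*(pi*4.9/0.01364256)^2
G = 712997.2942 (linear)
G = 10*log10(712997.2942) = 58.5309 dBi

58.5309 dBi


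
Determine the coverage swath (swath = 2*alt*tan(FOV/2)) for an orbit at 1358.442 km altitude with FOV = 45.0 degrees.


FOV = 45.0 deg = 0.7853982 rad
swath = 2 * alt * tan(FOV/2) = 2 * 1358.442 * tan(0.3926991)
swath = 2 * 1358.442 * 0.4142136
swath = 1125.3702 km

1125.3702 km


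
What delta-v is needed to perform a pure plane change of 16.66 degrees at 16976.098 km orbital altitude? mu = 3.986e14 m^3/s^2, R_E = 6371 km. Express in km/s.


r = 23347.0980 km = 2.3347098e+07 m
V = sqrt(mu/r) = 4131.9228 m/s
di = 16.66 deg = 0.2907719 rad
dV = 2*V*sin(di/2) = 2*4131.9228*sin(0.1453859)
dV = 1197.2188 m/s = 1.1972 km/s

1.1972 km/s


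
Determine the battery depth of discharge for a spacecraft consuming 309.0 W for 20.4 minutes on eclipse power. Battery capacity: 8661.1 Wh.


E_used = P * t / 60 = 309.0 * 20.4 / 60 = 105.0600 Wh
DOD = E_used / E_total * 100 = 105.0600 / 8661.1 * 100
DOD = 1.2130 %

1.2130 %


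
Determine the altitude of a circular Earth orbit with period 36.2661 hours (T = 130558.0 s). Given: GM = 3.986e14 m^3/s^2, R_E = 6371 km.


T = 130558.0 s
r = (mu*T^2/(4*pi^2))^(1/3) = (3.986e14 * 130558.0^2 / (4*pi^2))^(1/3)
r = 5.562391e+07 m = 55623.9097 km
alt = r - R_E = 55623.9097 - 6371 = 49252.9097 km

49252.9097 km


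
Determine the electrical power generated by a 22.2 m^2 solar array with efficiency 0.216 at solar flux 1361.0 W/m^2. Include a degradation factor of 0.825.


P = area * eta * S * degradation
P = 22.2 * 0.216 * 1361.0 * 0.825
P = 5384.1704 W

5384.1704 W


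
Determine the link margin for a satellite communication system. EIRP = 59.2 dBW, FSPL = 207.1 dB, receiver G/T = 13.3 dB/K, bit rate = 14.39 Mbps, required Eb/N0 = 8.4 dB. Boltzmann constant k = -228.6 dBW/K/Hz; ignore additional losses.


C/N0 = EIRP - FSPL + G/T - k = 59.2 - 207.1 + 13.3 - (-228.6)
C/N0 = 94.0000 dB-Hz
R_b = 14.39 Mbps = 1.439e+07 bps -> 10*log10(R_b) = 71.5806 dB-Hz
Eb/N0 = C/N0 - 10*log10(R_b) = 94.0000 - 71.5806 = 22.4194 dB
Margin = Eb/N0 - Eb/N0_req = 22.4194 - 8.4 = 14.0194 dB (link closes)

14.0194 dB


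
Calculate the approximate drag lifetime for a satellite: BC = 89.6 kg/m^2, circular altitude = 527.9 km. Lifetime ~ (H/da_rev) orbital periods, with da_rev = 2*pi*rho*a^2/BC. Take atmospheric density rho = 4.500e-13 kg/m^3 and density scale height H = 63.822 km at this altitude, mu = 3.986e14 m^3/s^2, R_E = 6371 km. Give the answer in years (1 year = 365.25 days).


a = R_E + alt = 6898.9000 km = 6.8989e+06 m
da_rev = 2*pi*rho*a^2/BC = 2*pi*4.500e-13*(6.8989e+06)^2/89.6 = 1.501911 m per revolution
N = H/da_rev = 63822.0000 m / 1.501911 m = 42493.8751 revolutions
P = 2*pi*sqrt(a^3/mu) = 5702.7062 s
lifetime = N*P = 42493.8751 * 5702.7062 = 2.4233008e+08 s = 2804.7463 days
years = 2804.7463 / 365.25 = 7.6790 years

7.6790 years


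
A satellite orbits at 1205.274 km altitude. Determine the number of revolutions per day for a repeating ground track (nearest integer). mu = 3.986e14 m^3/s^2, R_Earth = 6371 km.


r = 7.576274e+06 m
T = 2*pi*sqrt(r^3/mu) = 6562.8840 s = 109.3814 min
revs/day = 1440 / 109.3814 = 13.1649
Rounded: 13 revolutions per day

13 revolutions per day


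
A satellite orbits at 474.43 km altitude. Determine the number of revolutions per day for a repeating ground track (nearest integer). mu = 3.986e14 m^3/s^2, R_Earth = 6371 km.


r = 6.84543e+06 m
T = 2*pi*sqrt(r^3/mu) = 5636.5365 s = 93.9423 min
revs/day = 1440 / 93.9423 = 15.3286
Rounded: 15 revolutions per day

15 revolutions per day


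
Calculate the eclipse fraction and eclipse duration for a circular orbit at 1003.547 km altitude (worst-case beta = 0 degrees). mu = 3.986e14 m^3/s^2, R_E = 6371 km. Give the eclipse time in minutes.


r = 7374.5470 km
T = 105.0420 min
Eclipse fraction = arcsin(R_E/r)/pi = arcsin(6371.0000/7374.5470)/pi
= arcsin(0.8639175)/pi = 0.3319962
Eclipse duration = 0.3319962 * 105.0420 = 34.8736 min

34.8736 minutes


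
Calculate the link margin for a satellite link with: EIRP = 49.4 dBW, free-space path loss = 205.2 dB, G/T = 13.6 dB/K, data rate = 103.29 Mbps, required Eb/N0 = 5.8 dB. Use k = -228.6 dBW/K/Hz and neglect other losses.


C/N0 = EIRP - FSPL + G/T - k = 49.4 - 205.2 + 13.6 - (-228.6)
C/N0 = 86.4000 dB-Hz
R_b = 103.29 Mbps = 1.0329e+08 bps -> 10*log10(R_b) = 80.1406 dB-Hz
Eb/N0 = C/N0 - 10*log10(R_b) = 86.4000 - 80.1406 = 6.2594 dB
Margin = Eb/N0 - Eb/N0_req = 6.2594 - 5.8 = 0.4594172 dB (link closes)

0.4594 dB


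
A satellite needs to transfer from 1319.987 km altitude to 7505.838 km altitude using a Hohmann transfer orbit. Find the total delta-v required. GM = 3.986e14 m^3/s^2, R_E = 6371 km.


r1 = 7690.9870 km = 7.690987e+06 m
r2 = 13876.8380 km = 1.3876838e+07 m
dv1 = sqrt(mu/r1)*(sqrt(2*r2/(r1+r2)) - 1) = 967.3859 m/s
dv2 = sqrt(mu/r2)*(1 - sqrt(2*r1/(r1+r2))) = 833.3671 m/s
total dv = |dv1| + |dv2| = 967.3859 + 833.3671 = 1800.7530 m/s = 1.8008 km/s

1.8008 km/s


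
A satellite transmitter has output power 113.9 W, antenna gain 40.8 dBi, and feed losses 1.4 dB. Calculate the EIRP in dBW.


Pt = 113.9 W = 20.5652 dBW
EIRP = Pt_dBW + Gt - losses = 20.5652 + 40.8 - 1.4 = 59.9652 dBW

59.9652 dBW


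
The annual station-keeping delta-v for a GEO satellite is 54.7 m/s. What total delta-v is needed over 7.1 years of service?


dV = rate * years = 54.7 * 7.1
dV = 388.3700 m/s

388.3700 m/s


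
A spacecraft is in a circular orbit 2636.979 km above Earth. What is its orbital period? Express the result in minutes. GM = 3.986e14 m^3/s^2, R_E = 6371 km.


r = 9007.9790 km = 9.007979e+06 m
T = 2*pi*sqrt(r^3/mu) = 2*pi*sqrt(7.3094062e+20 / 3.986e14)
T = 8508.4856 s = 141.8081 min

141.8081 minutes


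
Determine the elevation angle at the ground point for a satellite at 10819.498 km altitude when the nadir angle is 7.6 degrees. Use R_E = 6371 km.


r = R_E + alt = 17190.4980 km
Law of sines in the satellite / Earth-center / ground-point triangle:
  sin(nadir)/R_E = sin(90 + el)/r  =>  cos(el) = (r/R_E)*sin(nadir)
cos(el) = (17190.4980 / 6371.0000) * sin(7.6 deg) = 0.3568597
el = arccos(0.3568597) = 69.0925 deg
(Earth-central angle = 90 - nadir - el = 13.3075 deg)

69.0925 degrees


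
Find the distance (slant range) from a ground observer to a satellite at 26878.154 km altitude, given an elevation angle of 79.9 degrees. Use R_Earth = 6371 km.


h = 26878.154 km, el = 79.9 deg
d = -R_E*sin(el) + sqrt((R_E*sin(el))^2 + 2*R_E*h + h^2)
d = -6371.0000*sin(1.3945) + sqrt((6371.0000*0.9845032)^2 + 2*6371.0000*26878.154 + 26878.154^2)
d = 26958.1074 km

26958.1074 km


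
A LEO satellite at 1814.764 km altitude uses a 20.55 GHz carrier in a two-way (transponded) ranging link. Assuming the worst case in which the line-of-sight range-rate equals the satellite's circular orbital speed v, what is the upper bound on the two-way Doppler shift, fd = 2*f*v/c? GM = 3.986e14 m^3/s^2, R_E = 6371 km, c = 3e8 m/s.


r = 8.185764e+06 m
v = sqrt(mu/r) = 6978.1297 m/s (worst-case radial velocity)
f = 20.55 GHz = 2.055e+10 Hz
fd = 2*f*v/c = 2*2.055e+10*6978.1297/3.0e+08
fd = 956003.7692 Hz

956003.7692 Hz


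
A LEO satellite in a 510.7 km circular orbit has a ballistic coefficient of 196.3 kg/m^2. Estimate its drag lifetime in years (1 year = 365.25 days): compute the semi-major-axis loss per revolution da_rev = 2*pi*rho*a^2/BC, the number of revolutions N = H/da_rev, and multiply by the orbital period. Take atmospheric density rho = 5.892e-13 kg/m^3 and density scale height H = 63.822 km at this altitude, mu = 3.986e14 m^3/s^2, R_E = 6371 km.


a = R_E + alt = 6881.7000 km = 6.8817e+06 m
da_rev = 2*pi*rho*a^2/BC = 2*pi*5.892e-13*(6.8817e+06)^2/196.3 = 0.893128153 m per revolution
N = H/da_rev = 63822.0000 m / 0.893128153 m = 71458.9500 revolutions
P = 2*pi*sqrt(a^3/mu) = 5681.3929 s
lifetime = N*P = 71458.9500 * 5681.3929 = 4.0598637e+08 s = 4698.9163 days
years = 4698.9163 / 365.25 = 12.8649 years

12.8649 years


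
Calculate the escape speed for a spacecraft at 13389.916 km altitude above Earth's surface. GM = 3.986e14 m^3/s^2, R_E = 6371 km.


r = 6371.0 + 13389.916 = 19760.9160 km = 1.9760916e+07 m
v_esc = sqrt(2*mu/r) = sqrt(2*3.986e14 / 1.9760916e+07)
v_esc = 6351.5557 m/s = 6.3516 km/s

6.3516 km/s


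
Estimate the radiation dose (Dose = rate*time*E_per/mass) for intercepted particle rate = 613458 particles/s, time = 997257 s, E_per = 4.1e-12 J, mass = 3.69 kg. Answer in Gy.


Total energy deposited = rate * time * E_per
  = 613458 * 997257 * 4.1e-12 = 2.5083 J
Dose = E_total / mass = 2.5083 / 3.69
Dose = 0.6797503 Gy

0.6798 Gy


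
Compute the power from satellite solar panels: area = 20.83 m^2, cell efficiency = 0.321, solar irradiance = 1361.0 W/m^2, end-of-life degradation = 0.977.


P = area * eta * S * degradation
P = 20.83 * 0.321 * 1361.0 * 0.977
P = 8890.9259 W

8890.9259 W


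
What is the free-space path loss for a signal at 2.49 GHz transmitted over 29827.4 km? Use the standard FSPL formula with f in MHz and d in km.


f = 2.49 GHz = 2490.0000 MHz
d = 29827.4 km
FSPL = 32.44 + 20*log10(2490.0000) + 20*log10(29827.4)
FSPL = 32.44 + 67.9240 + 89.4923
FSPL = 189.8563 dB

189.8563 dB


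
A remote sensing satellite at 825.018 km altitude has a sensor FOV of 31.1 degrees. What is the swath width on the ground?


FOV = 31.1 deg = 0.5427974 rad
swath = 2 * alt * tan(FOV/2) = 2 * 825.018 * tan(0.2713987)
swath = 2 * 825.018 * 0.2782646
swath = 459.1465 km

459.1465 km


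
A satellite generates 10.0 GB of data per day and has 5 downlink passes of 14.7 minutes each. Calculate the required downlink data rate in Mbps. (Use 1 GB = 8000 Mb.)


total contact time = 5 * 14.7 * 60 = 4410.0000 s
data = 10.0 GB = 80000.0000 Mb
rate = 80000.0000 / 4410.0000 = 18.1406 Mbps

18.1406 Mbps


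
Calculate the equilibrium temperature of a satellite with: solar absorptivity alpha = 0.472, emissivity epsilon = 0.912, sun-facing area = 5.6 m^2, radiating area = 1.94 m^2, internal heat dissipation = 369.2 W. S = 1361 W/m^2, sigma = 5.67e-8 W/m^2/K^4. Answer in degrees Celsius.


Numerator = alpha*S*A_sun + Q_int = 0.472*1361*5.6 + 369.2 = 3966.5952 W
Denominator = eps*sigma*A_rad = 0.912*5.67e-8*1.94 = 1.0031818e-07 W/K^4
T^4 = 3.9540145e+10 K^4
T = 445.9227 K = 172.7727 C

172.7727 degrees Celsius


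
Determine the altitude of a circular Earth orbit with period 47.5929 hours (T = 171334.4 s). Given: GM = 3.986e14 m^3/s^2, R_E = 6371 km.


T = 171334.4 s
r = (mu*T^2/(4*pi^2))^(1/3) = (3.986e14 * 171334.4^2 / (4*pi^2))^(1/3)
r = 6.6673855e+07 m = 66673.8547 km
alt = r - R_E = 66673.8547 - 6371 = 60302.8547 km

60302.8547 km


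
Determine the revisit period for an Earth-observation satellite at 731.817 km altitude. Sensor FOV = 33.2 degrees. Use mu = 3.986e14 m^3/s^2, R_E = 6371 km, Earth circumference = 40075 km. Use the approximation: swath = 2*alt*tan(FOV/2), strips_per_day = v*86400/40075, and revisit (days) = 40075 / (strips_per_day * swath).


swath = 2*731.817*tan(0.2897247) = 436.3282 km
v = sqrt(mu/r) = 7491.2335 m/s = 7.4912 km/s
strips/day = v*86400/40075 = 7.4912*86400/40075 = 16.1508
coverage/day = strips * swath = 16.1508 * 436.3282 = 7047.0422 km
revisit = 40075 / 7047.0422 = 5.6868 days

5.6868 days


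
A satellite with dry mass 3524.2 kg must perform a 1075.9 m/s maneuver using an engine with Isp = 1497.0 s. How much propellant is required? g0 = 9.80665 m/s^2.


ve = Isp * g0 = 1497.0 * 9.80665 = 14680.555050 m/s
mass ratio = exp(dv/ve) = exp(1075.9/14680.555050) = 1.07603977
m_prop = m_dry * (mr - 1) = 3524.2 * (1.07603977 - 1)
m_prop = 267.9793 kg

267.9793 kg


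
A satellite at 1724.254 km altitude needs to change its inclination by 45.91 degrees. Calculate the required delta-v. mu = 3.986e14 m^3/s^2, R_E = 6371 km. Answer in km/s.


r = 8095.2540 km = 8.095254e+06 m
V = sqrt(mu/r) = 7017.0312 m/s
di = 45.91 deg = 0.8012807 rad
dV = 2*V*sin(di/2) = 2*7017.0312*sin(0.4006403)
dV = 5473.3972 m/s = 5.4734 km/s

5.4734 km/s


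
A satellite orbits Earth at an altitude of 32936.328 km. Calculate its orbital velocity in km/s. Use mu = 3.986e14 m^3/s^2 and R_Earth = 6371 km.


r = R_E + alt = 6371.0 + 32936.328 = 39307.3280 km = 3.9307328e+07 m
v = sqrt(mu/r) = sqrt(3.986e14 / 3.9307328e+07) = 3184.4313 m/s = 3.1844 km/s

3.1844 km/s


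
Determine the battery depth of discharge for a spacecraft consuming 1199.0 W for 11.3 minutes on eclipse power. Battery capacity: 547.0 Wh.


E_used = P * t / 60 = 1199.0 * 11.3 / 60 = 225.8117 Wh
DOD = E_used / E_total * 100 = 225.8117 / 547.0 * 100
DOD = 41.2818 %

41.2818 %


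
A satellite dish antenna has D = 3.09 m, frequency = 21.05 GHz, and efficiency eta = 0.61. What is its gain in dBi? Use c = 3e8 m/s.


lambda = c/f = 3e8 / 2.105e+10 = 0.01425178 m
G = eta*(pi*D/lambda)^2 = 0.61*(pi*3.09/0.01425178)^2
G = 283014.2024 (linear)
G = 10*log10(283014.2024) = 54.5181 dBi

54.5181 dBi


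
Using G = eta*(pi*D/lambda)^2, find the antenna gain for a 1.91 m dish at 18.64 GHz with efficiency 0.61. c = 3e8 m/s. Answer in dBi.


lambda = c/f = 3e8 / 1.864e+10 = 0.01609442 m
G = eta*(pi*D/lambda)^2 = 0.61*(pi*1.91/0.01609442)^2
G = 84790.1925 (linear)
G = 10*log10(84790.1925) = 49.2835 dBi

49.2835 dBi


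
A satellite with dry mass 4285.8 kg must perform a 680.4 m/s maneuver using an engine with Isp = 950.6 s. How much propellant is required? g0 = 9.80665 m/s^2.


ve = Isp * g0 = 950.6 * 9.80665 = 9322.201490 m/s
mass ratio = exp(dv/ve) = exp(680.4/9322.201490) = 1.07571661
m_prop = m_dry * (mr - 1) = 4285.8 * (1.07571661 - 1)
m_prop = 324.5062 kg

324.5062 kg


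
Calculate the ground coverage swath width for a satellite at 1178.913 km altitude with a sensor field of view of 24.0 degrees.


FOV = 24.0 deg = 0.418879 rad
swath = 2 * alt * tan(FOV/2) = 2 * 1178.913 * tan(0.2094395)
swath = 2 * 1178.913 * 0.2125566
swath = 501.1714 km

501.1714 km


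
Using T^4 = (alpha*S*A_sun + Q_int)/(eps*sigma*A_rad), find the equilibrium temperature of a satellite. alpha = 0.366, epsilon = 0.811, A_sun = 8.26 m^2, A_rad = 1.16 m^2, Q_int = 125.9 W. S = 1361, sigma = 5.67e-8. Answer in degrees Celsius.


Numerator = alpha*S*A_sun + Q_int = 0.366*1361*8.26 + 125.9 = 4240.4208 W
Denominator = eps*sigma*A_rad = 0.811*5.67e-8*1.16 = 5.3341092e-08 W/K^4
T^4 = 7.9496325e+10 K^4
T = 530.9905 K = 257.8405 C

257.8405 degrees Celsius


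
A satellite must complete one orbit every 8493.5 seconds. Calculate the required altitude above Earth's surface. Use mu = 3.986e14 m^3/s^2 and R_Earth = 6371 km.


T = 8493.5 s
r = (mu*T^2/(4*pi^2))^(1/3) = (3.986e14 * 8493.5^2 / (4*pi^2))^(1/3)
r = 8.997399e+06 m = 8997.3990 km
alt = r - R_E = 8997.3990 - 6371 = 2626.3990 km

2626.3990 km
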